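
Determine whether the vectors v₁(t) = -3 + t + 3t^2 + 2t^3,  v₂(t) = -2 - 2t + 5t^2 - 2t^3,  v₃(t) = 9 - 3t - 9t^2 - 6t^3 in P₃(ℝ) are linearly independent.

Write each element as a coordinate vector in ℝ⁴ using {1, t, …, t^3}.
Row-reduce the matrix whose columns are v₁, v₂, v₃.
The reduction yields 2 nonzero rows, so the rank is 2.
Since rank 2 < 3, the set is linearly dependent.

linearly dependent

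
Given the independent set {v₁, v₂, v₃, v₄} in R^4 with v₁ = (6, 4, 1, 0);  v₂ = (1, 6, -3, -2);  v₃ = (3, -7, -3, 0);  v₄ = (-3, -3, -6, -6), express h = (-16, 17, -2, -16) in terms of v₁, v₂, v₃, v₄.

h = v₁ - v₂ - 4v₃ + 3v₄

Set up the augmented matrix [v₁ | v₂ | v₃ | v₄ | h] and row-reduce.
Row-reducing the augmented matrix gives the unique coefficients (a₁, …, a₄) = (1, -1, -4, 3).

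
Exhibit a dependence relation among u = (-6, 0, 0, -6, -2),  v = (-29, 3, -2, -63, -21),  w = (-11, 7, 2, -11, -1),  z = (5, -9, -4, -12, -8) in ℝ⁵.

u - v + 3w + 2z = 0

Solve the homogeneous system with u, v, w, z as columns by row-reducing the coefficient matrix.
The free variable yields coefficients (1, -1, 3, 2) (any nonzero multiple also works).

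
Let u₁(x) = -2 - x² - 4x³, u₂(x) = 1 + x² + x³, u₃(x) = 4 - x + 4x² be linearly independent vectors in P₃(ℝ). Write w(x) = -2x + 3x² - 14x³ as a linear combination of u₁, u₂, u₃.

w = 3u₁ - 2u₂ + 2u₃

Take coordinate vectors relative to {1, x, …, x³}.
Since u₁, u₂, u₃ are independent, the coefficients expressing w are uniquely determined by a linear system.
Row-reducing the augmented matrix gives the unique coefficients (a₁, a₂, a₃) = (3, -2, 2).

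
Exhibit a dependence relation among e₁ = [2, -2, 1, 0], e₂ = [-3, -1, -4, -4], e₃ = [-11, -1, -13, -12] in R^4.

Row-reduce the matrix with e₁, e₂, e₃ as columns; the null space gives the coefficients.
The free variable yields coefficients (1, -3, 1) (any nonzero multiple also works).

e₁ - 3e₂ + e₃ = 0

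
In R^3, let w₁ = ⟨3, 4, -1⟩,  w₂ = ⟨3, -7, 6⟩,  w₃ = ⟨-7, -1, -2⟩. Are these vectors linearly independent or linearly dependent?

Form the 3×3 matrix with these as columns; its determinant is -32.
A nonzero determinant means the columns are linearly independent.

linearly independent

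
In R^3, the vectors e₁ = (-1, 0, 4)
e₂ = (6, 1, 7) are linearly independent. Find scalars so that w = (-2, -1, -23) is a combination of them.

w = -4e₁ - e₂

Write w = a₁e₁ + a₂e₂ and equate components.
The system has the unique solution (a₁, a₂) = (-4, -1).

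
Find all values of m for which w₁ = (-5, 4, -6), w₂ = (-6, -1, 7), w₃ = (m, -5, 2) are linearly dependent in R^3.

m = 27/2

Dependence holds iff the 3×3 matrix [w₁ w₂ w₃] is singular.
Expanding, det = 22*m - 297.
This vanishes exactly when m = 27/2.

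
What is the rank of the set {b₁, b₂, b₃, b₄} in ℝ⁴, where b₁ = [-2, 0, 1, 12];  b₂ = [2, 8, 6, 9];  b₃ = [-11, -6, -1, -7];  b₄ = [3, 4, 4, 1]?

rank 4

Put the 4×4 matrix [b₁|b₂|b₃|b₄] into echelon form.
There are 4 pivot columns, so rank = 4.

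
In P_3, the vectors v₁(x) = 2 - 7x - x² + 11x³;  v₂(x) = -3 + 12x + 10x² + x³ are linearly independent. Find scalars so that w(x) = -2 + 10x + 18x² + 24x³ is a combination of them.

w = 2v₁ + 2v₂

Identify each element with its coordinate vector in ℝ⁴ via {1, x, …, x³}.
Solve the system with v₁, v₂ as columns and w as the right-hand side.
Back-substitution yields (c₁, c₂) = (2, 2).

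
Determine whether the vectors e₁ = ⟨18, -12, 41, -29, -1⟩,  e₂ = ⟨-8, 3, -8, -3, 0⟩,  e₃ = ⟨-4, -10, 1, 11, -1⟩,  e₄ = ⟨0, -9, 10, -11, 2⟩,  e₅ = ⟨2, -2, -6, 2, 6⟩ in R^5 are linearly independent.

Form the 5×5 matrix with these as columns; its determinant is 0.
A zero determinant means the columns are linearly dependent.
Indeed e₁ + 2e₂ + e₃ - 2e₄ + e₅ = 0.

linearly dependent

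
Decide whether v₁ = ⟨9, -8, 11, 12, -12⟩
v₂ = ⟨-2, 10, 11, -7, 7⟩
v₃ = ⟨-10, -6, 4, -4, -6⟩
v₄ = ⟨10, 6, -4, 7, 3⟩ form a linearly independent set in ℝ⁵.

linearly independent

Row-reduce the matrix whose columns are v₁, v₂, v₃, v₄.
The reduction yields 4 nonzero rows, so the rank is 4.
Since rank = 4 (the number of vectors), the set is linearly independent.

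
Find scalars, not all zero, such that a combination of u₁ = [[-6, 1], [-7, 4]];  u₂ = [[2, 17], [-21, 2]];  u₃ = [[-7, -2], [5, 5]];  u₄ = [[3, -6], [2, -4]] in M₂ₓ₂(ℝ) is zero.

Write each element as a vector in ℝ⁴ using {E₁₁, E₁₂, E₂₁, E₂₂}.
Write the vectors as columns of a matrix and find a nonzero vector in its null space.
The free variable yields coefficients (1, -1, -2, -2) (any nonzero multiple also works).

u₁ - u₂ - 2u₃ - 2u₄ = 0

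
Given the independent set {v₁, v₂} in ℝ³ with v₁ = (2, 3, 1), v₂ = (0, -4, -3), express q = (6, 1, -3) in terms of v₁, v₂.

Since v₁, v₂ are independent, the coefficients expressing q are uniquely determined by a linear system.
The system has the unique solution (α₁, α₂) = (3, 2).

q = 3v₁ + 2v₂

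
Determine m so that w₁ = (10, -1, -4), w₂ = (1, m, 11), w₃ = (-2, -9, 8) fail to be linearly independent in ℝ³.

Dependence holds iff the 3×3 matrix [w₁ w₂ w₃] is singular.
The determinant works out to 72*m + 1056.
This vanishes exactly when m = -44/3.

m = -44/3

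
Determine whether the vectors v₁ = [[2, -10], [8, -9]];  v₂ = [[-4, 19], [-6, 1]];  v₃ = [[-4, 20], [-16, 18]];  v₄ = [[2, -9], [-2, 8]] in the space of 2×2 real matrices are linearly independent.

Take coordinates with respect to the standard basis {E₁₁, E₁₂, E₂₁, E₂₂}.
The matrix [v₁|v₂|v₃|v₄] has determinant 0.
A zero determinant means the columns are linearly dependent.

linearly dependent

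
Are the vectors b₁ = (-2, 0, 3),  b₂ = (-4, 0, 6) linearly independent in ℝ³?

linearly dependent

Row-reduce the matrix whose columns are b₁, b₂.
The reduction yields 1 nonzero row, so the rank is 1.
Since rank 1 < 2, the set is linearly dependent.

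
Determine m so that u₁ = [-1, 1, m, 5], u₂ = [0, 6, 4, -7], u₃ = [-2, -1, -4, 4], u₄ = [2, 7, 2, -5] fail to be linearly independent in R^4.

m = -23/4

The set is linearly dependent precisely when det[u₁; u₂; u₃; u₄] = 0.
The determinant works out to 72*m + 414.
Setting this to zero gives m = -23/4.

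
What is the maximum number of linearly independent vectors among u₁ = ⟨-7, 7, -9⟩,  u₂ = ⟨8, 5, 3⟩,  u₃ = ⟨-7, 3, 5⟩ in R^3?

Row-reduce the 3×3 matrix with these as rows.
The echelon form has 3 nonzero rows, so the rank is 3.

3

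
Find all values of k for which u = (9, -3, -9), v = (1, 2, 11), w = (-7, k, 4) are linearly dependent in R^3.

Dependence holds iff the 3×3 matrix [u v w] is singular.
Cofactor expansion gives det = 189 - 108*k.
Solving 189 - 108*k = 0 yields k = 7/4.

k = 7/4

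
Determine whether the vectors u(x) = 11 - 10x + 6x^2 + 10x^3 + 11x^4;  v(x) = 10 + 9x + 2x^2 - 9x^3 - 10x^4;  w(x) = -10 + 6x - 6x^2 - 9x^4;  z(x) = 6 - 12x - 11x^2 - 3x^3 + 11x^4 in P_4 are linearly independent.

linearly independent

Take coordinates with respect to the standard basis {1, x, …, x^4}.
Row-reduce the matrix whose columns are u, v, w, z.
The reduction yields 4 nonzero rows, so the rank is 4.
Since rank = 4 (the number of vectors), the set is linearly independent.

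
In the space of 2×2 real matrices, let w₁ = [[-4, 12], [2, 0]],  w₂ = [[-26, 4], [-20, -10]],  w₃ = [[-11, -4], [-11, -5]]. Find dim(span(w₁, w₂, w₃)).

Represent each element by its coordinate vector in ℝ⁴.
Apply Gaussian elimination to the matrix whose rows are w₁, w₂, w₃.
Exactly 2 pivots survive; hence the rank is 2.

2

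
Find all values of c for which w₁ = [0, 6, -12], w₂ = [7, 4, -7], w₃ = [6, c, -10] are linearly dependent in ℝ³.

c = 38/7

Dependence holds iff the 3×3 matrix [w₁ w₂ w₃] is singular.
Expanding, det = 456 - 84*c.
This vanishes exactly when c = 38/7.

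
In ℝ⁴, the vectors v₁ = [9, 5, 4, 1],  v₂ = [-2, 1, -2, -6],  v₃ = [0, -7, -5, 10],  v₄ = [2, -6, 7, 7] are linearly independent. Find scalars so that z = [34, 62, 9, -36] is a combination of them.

z = 4v₁ - 3v₂ - 3v₃ - 4v₄

Set up the augmented matrix [v₁ | v₂ | v₃ | v₄ | z] and row-reduce.
Back-substitution yields (a₁, …, a₄) = (4, -3, -3, -4).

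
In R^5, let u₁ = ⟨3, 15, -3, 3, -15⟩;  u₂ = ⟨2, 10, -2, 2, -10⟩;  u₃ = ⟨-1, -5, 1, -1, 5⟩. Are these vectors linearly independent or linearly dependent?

linearly dependent

Place the vectors as rows of a 3×5 matrix and reduce to echelon form.
The reduction yields 1 nonzero row, so the rank is 1.
Since rank 1 < 3, the set is linearly dependent.
Indeed 2u₁ - 3u₂ = 0.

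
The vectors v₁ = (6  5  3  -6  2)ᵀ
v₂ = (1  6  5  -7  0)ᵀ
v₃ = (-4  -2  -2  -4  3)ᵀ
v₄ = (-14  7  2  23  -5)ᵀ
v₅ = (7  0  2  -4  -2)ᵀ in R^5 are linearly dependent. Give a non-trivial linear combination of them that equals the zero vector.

Solve the homogeneous system with v₁, v₂, v₃, v₄, v₅ as columns by row-reducing the coefficient matrix.
The free variable yields coefficients (1, -1, 3, 1, 3) (any nonzero multiple also works).

v₁ - v₂ + 3v₃ + v₄ + 3v₅ = 0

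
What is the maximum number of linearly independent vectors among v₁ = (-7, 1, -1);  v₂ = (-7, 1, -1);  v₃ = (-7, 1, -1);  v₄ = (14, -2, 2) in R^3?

1

Put the 3×4 matrix [v₁|v₂|v₃|v₄] into echelon form.
The echelon form has 1 nonzero row, so the rank is 1.
(With 4 elements in a 3-dimensional space the rank is at most 3.)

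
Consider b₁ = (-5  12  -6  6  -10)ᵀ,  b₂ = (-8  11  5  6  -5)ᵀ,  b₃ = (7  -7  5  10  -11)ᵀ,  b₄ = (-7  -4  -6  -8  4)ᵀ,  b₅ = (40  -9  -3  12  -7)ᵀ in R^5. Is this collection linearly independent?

linearly dependent

Form the 5×5 matrix with these as columns; its determinant is 0.
A zero determinant means the columns are linearly dependent.
Indeed b₁ - 3b₂ - 3b₄ - b₅ = 0.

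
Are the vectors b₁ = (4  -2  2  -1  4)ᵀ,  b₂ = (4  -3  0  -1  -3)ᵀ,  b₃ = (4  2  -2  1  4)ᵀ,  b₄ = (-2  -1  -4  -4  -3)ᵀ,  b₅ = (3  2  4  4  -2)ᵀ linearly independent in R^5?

Place the vectors as rows of a 5×5 matrix and reduce to echelon form.
The reduction yields 5 nonzero rows, so the rank is 5.
Since rank = 5 (the number of vectors), the set is linearly independent.

linearly independent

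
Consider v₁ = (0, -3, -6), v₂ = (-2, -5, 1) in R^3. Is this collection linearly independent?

linearly independent

Row-reduce the matrix whose columns are v₁, v₂.
The reduction yields 2 nonzero rows, so the rank is 2.
Since rank = 2 (the number of vectors), the set is linearly independent.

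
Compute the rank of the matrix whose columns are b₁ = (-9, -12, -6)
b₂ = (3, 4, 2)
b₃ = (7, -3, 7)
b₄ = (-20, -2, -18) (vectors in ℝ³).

2

Row-reduce the 4×3 matrix with these as rows.
The echelon form has 2 nonzero rows, so the rank is 2.
(With 4 elements in a 3-dimensional space the rank is at most 3.)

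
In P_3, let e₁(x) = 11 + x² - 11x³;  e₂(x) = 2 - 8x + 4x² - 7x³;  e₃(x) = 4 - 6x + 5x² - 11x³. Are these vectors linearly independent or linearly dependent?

Write each element as a coordinate vector in ℝ⁴ using {1, x, …, x³}.
Place the vectors as rows of a 3×4 matrix and reduce to echelon form.
The reduction yields 3 nonzero rows, so the rank is 3.
Since rank = 3 (the number of vectors), the set is linearly independent.

linearly independent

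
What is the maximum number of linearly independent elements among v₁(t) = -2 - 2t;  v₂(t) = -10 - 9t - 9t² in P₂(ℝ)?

Use coordinates relative to {1, t, t²}.
Apply Gaussian elimination to the matrix whose rows are v₁, v₂.
Exactly 2 pivots survive; hence the rank is 2.

2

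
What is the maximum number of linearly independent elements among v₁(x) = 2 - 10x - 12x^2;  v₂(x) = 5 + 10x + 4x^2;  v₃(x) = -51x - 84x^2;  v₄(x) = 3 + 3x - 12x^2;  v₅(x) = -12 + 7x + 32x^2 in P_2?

3

Use coordinates relative to {1, x, x^2}.
Row-reduce the 5×3 matrix with these as rows.
Exactly 3 pivots survive; hence the rank is 3.
(With 5 elements in a 3-dimensional space the rank is at most 3.)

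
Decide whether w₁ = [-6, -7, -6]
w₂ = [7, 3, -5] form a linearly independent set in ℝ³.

Row-reduce the matrix whose columns are w₁, w₂.
The reduction yields 2 nonzero rows, so the rank is 2.
Since rank = 2 (the number of vectors), the set is linearly independent.

linearly independent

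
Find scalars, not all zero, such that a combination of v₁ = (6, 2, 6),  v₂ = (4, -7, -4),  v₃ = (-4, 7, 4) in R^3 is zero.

Solve the homogeneous system with v₁, v₂, v₃ as columns by row-reducing the coefficient matrix.
The free variable yields coefficients (0, 1, 1) (any nonzero multiple also works).

v₂ + v₃ = 0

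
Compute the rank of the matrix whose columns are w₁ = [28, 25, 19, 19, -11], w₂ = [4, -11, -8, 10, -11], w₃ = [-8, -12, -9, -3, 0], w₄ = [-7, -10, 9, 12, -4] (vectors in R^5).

rank 3

Row-reduce the 4×5 matrix with these as rows.
The echelon form has 3 nonzero rows, so the rank is 3.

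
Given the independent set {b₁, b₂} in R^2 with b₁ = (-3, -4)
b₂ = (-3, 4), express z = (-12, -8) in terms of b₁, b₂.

z = 3b₁ + b₂

Set up the augmented matrix [b₁ | b₂ | z] and row-reduce.
Back-substitution yields (a₁, a₂) = (3, 1).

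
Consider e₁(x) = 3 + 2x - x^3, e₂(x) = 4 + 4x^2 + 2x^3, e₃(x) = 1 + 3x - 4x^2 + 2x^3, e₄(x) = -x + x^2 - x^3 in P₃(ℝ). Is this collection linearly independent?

Take coordinates with respect to the standard basis {1, x, …, x^3}.
Form the 4×4 matrix with these as columns; its determinant is -30.
A nonzero determinant means the columns are linearly independent.

linearly independent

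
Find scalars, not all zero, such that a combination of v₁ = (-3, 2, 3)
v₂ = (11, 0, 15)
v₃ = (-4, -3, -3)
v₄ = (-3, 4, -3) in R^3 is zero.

v₁ - v₂ - 2v₃ - 2v₄ = 0

Write the vectors as columns of a matrix and find a nonzero vector in its null space.
A generator of the null space is (1, -1, -2, -2).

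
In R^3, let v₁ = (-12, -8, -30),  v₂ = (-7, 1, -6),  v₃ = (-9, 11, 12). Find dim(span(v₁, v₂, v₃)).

2

Put the 3×3 matrix [v₁|v₂|v₃] into echelon form.
The echelon form has 2 nonzero rows, so the rank is 2.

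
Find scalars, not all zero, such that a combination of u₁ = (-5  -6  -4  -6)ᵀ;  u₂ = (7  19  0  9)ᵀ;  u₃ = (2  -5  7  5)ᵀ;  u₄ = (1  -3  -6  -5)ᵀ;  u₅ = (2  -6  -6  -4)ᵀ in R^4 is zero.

Solve the homogeneous system with u₁, u₂, u₃, u₄, u₅ as columns by row-reducing the coefficient matrix.
A generator of the null space is (2, 1, 2, 3, -2).

2u₁ + u₂ + 2u₃ + 3u₄ - 2u₅ = 0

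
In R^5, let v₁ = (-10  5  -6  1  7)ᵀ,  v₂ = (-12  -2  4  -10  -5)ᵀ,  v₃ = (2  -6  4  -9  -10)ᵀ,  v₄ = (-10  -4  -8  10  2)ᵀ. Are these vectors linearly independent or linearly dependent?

Place the vectors as rows of a 4×5 matrix and reduce to echelon form.
The reduction yields 4 nonzero rows, so the rank is 4.
Since rank = 4 (the number of vectors), the set is linearly independent.

linearly independent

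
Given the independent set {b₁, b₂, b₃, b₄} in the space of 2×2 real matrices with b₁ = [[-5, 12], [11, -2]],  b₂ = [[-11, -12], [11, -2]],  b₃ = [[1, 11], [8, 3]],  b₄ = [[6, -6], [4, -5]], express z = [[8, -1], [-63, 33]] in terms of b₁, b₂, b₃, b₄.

Identify each element with its coordinate vector in ℝ⁴ via {E₁₁, E₁₂, E₂₁, E₂₂}.
Set up the augmented matrix [b₁ | b₂ | b₃ | b₄ | z] and row-reduce.
The system has the unique solution (a₁, …, a₄) = (-4, -1, 1, -4).

z = -4b₁ - b₂ + b₃ - 4b₄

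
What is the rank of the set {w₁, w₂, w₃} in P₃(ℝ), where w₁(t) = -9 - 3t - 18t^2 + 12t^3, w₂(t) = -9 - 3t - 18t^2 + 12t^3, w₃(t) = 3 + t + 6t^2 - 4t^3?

Represent each element by its coordinate vector in ℝ⁴.
Form the matrix with w₁, w₂, w₃ as columns and reduce.
The echelon form has 1 nonzero row, so the rank is 1.

rank 1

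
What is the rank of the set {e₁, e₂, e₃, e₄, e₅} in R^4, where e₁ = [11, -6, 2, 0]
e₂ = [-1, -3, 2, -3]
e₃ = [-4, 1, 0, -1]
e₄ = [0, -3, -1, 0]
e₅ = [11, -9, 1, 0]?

3

Put the 4×5 matrix [e₁|e₂|e₃|e₄|e₅] into echelon form.
Exactly 3 pivots survive; hence the rank is 3.
(With 5 elements in a 4-dimensional space the rank is at most 4.)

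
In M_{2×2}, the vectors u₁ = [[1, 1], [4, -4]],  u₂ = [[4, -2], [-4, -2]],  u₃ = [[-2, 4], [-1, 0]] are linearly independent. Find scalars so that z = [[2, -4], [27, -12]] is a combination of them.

z = 4u₁ - 2u₂ - 3u₃

Identify each element with its coordinate vector in ℝ⁴ via {E₁₁, E₁₂, E₂₁, E₂₂}.
Since u₁, u₂, u₃ are independent, the coefficients expressing z are uniquely determined by a linear system.
The system has the unique solution (a₁, a₂, a₃) = (4, -2, -3).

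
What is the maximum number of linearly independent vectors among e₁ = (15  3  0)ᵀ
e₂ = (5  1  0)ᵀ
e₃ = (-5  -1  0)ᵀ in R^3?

1

Put the 3×3 matrix [e₁|e₂|e₃] into echelon form.
There is 1 pivot column, so rank = 1.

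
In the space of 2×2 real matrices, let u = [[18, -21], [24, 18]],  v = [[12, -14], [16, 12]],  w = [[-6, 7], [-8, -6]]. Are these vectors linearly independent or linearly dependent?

Write each element as a coordinate vector in ℝ⁴ using {E₁₁, E₁₂, E₂₁, E₂₂}.
One vector is a scalar multiple of another, so the set is dependent.

linearly dependent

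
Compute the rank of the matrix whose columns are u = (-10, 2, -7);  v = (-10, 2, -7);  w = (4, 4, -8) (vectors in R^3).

Put the 3×3 matrix [u|v|w] into echelon form.
There are 2 pivot columns, so rank = 2.

2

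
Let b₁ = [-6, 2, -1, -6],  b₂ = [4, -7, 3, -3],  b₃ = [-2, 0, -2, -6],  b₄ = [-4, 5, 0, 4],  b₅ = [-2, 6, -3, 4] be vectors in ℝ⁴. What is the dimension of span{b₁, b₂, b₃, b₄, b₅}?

4

Apply Gaussian elimination to the matrix whose rows are b₁, b₂, b₃, b₄, b₅.
There are 4 pivot columns, so rank = 4.
(With 5 elements in a 4-dimensional space the rank is at most 4.)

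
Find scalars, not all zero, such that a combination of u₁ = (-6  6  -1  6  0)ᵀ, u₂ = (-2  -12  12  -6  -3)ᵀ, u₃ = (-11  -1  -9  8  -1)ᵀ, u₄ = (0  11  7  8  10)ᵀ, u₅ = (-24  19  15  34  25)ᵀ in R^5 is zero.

Set up α₁u₁ + … + α₅u₅ = 0 and solve the homogeneous system.
One solution (up to scaling) is (0, 1, 2, 3, -1).

u₂ + 2u₃ + 3u₄ - u₅ = 0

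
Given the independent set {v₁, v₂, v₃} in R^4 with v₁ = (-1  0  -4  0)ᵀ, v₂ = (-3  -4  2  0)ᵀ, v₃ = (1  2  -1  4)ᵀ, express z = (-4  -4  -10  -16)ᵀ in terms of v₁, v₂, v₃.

z = 3v₁ - v₂ - 4v₃

Set up the augmented matrix [v₁ | v₂ | v₃ | z] and row-reduce.
Back-substitution yields (α₁, α₂, α₃) = (3, -1, -4).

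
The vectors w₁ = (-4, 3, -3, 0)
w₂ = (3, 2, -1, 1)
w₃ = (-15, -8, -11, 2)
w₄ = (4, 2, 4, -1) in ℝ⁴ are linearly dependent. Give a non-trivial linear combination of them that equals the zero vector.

w₂ + w₃ + 3w₄ = 0

Write the vectors as columns of a matrix and find a nonzero vector in its null space.
The free variable yields coefficients (0, 1, 1, 3) (any nonzero multiple also works).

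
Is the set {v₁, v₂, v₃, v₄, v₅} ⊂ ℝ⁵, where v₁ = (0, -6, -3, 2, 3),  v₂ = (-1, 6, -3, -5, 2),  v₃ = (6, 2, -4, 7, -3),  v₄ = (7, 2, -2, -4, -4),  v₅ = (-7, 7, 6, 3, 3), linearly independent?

Row-reduce the matrix whose columns are v₁, v₂, v₃, v₄, v₅.
The reduction yields 5 nonzero rows, so the rank is 5.
Since rank = 5 (the number of vectors), the set is linearly independent.

linearly independent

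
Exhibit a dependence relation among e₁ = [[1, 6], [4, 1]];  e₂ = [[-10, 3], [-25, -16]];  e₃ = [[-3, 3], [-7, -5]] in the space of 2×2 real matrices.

Take coordinates with respect to {E₁₁, E₁₂, E₂₁, E₂₂}.
Row-reduce the matrix with e₁, e₂, e₃ as columns; the null space gives the coefficients.
The free variable yields coefficients (1, 1, -3) (any nonzero multiple also works).

e₁ + e₂ - 3e₃ = 0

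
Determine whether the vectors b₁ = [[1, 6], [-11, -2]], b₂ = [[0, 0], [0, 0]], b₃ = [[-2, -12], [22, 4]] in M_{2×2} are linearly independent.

linearly dependent

Write each element as a coordinate vector in ℝ⁴ using {E₁₁, E₁₂, E₂₁, E₂₂}.
One of the vectors is the zero vector, so the set is linearly dependent.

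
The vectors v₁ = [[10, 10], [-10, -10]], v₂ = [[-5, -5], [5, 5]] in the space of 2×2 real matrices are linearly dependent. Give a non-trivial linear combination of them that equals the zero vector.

v₁ + 2v₂ = 0

Pass to coordinate vectors relative to the basis {E₁₁, E₁₂, E₂₁, E₂₂}.
Solve the homogeneous system with v₁, v₂ as columns by row-reducing the coefficient matrix.
One solution (up to scaling) is (1, 2).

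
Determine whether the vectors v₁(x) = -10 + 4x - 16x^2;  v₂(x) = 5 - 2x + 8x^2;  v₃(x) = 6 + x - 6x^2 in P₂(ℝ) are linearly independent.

linearly dependent

Take coordinates with respect to the standard basis {1, x, x^2}.
Place the vectors as rows of a 3×3 matrix and reduce to echelon form.
The reduction yields 2 nonzero rows, so the rank is 2.
Since rank 2 < 3, the set is linearly dependent.
Indeed v₁ + 2v₂ = 0.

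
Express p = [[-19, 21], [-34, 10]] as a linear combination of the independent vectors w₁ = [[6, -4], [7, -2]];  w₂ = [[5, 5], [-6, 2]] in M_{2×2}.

p = -4w₁ + w₂

Identify each element with its coordinate vector in ℝ⁴ via {E₁₁, E₁₂, E₂₁, E₂₂}.
Solve the system with w₁, w₂ as columns and p as the right-hand side.
Row-reducing the augmented matrix gives the unique coefficients (a₁, a₂) = (-4, 1).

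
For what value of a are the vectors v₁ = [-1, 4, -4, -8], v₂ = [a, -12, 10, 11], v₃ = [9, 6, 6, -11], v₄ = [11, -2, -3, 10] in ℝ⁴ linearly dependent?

The vectors are dependent exactly when the determinant of the matrix with rows v₁, v₂, v₃, v₄ vanishes.
Expanding, det = -308*a - 8778.
This vanishes exactly when a = -57/2.

a = -57/2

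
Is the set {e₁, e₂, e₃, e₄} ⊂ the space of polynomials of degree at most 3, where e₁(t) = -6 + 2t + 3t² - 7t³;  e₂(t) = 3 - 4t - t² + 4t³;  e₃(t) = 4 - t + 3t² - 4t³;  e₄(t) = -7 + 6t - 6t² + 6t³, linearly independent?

linearly independent

Write each element as a coordinate vector in ℝ⁴ using {1, t, …, t³}.
The matrix [e₁|e₂|e₃|e₄] has determinant -33.
A nonzero determinant means the columns are linearly independent.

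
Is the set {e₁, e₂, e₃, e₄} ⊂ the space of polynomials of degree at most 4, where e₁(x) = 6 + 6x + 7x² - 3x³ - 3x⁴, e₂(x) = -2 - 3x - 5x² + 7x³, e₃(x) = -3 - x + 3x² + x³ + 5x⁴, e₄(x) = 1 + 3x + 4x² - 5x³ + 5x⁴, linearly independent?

Take coordinates with respect to the standard basis {1, x, …, x⁴}.
Place the vectors as rows of a 4×5 matrix and reduce to echelon form.
The reduction yields 4 nonzero rows, so the rank is 4.
Since rank = 4 (the number of vectors), the set is linearly independent.

linearly independent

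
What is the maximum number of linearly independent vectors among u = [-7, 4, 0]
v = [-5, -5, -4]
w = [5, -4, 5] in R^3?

3

Row-reduce the 3×3 matrix with these as rows.
Reduction leaves 3 leading entries, giving rank 3.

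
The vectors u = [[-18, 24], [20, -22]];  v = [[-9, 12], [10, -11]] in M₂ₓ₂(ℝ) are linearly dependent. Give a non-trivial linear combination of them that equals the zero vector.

u - 2v = 0

Take coordinates with respect to {E₁₁, E₁₂, E₂₁, E₂₂}.
Set up α₁u + α₂v = 0 and solve the homogeneous system.
One solution (up to scaling) is (1, -2).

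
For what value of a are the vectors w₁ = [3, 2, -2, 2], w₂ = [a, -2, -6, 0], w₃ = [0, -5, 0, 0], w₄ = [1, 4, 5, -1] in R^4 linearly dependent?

a = -15/4

Dependence holds iff the 4×4 matrix [w₁ w₂ w₃ w₄] is singular.
Expanding, det = 40*a + 150.
Solving 40*a + 150 = 0 yields a = -15/4.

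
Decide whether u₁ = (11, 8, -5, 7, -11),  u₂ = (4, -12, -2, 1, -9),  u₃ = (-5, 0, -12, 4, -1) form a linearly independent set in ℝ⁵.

linearly independent

Place the vectors as rows of a 3×5 matrix and reduce to echelon form.
The reduction yields 3 nonzero rows, so the rank is 3.
Since rank = 3 (the number of vectors), the set is linearly independent.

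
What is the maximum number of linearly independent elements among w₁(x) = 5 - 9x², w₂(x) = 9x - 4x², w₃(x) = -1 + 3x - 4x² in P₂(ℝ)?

Represent each element by its coordinate vector in ℝ³.
Row-reduce the 3×3 matrix with these as rows.
Reduction leaves 3 leading entries, giving rank 3.

3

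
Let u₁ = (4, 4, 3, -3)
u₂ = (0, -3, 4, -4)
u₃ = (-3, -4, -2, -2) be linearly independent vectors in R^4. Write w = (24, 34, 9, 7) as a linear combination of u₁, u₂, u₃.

w = 3u₁ - 2u₂ - 4u₃

Set up the augmented matrix [u₁ | u₂ | u₃ | w] and row-reduce.
Row-reducing the augmented matrix gives the unique coefficients (α₁, α₂, α₃) = (3, -2, -4).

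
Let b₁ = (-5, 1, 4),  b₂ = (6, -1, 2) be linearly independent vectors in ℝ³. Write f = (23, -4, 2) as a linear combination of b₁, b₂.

Solve the system with b₁, b₂ as columns and f as the right-hand side.
Back-substitution yields (α₁, α₂) = (-1, 3).

f = -b₁ + 3b₂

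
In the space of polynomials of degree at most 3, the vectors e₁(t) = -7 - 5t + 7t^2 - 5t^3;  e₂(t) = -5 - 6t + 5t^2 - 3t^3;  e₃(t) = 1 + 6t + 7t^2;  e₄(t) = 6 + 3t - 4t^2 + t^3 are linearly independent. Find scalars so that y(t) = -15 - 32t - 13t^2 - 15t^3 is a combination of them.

y = 4e₁ - e₂ - 4e₃ + 2e₄

Take coordinate vectors relative to {1, t, …, t^3}.
Since e₁, e₂, e₃, e₄ are independent, the coefficients expressing y are uniquely determined by a linear system.
Back-substitution yields (α₁, …, α₄) = (4, -1, -4, 2).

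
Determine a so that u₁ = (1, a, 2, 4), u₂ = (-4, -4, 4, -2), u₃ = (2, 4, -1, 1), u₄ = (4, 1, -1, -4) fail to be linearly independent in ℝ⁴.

The vectors are dependent exactly when the determinant of the matrix with rows u₁, u₂, u₃, u₄ vanishes.
Cofactor expansion gives det = 294 - 24*a.
Solving 294 - 24*a = 0 yields a = 49/4.

a = 49/4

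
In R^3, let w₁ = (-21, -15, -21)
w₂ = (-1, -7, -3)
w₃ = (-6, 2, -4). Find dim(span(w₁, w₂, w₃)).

Row-reduce the 3×3 matrix with these as rows.
The echelon form has 2 nonzero rows, so the rank is 2.

dim = 2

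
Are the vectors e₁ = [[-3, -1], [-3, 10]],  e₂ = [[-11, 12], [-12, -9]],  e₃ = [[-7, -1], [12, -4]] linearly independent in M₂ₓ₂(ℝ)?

linearly independent

Take coordinates with respect to the standard basis {E₁₁, E₁₂, E₂₁, E₂₂}.
Row-reduce the matrix whose columns are e₁, e₂, e₃.
The reduction yields 3 nonzero rows, so the rank is 3.
Since rank = 3 (the number of vectors), the set is linearly independent.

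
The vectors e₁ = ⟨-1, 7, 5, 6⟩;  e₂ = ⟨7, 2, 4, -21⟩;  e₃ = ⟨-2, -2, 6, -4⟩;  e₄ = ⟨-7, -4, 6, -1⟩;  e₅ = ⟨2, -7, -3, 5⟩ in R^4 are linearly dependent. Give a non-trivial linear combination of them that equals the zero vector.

Set up α₁e₁ + … + α₅e₅ = 0 and solve the homogeneous system.
One solution (up to scaling) is (1, 1, -3, 2, 1).

e₁ + e₂ - 3e₃ + 2e₄ + e₅ = 0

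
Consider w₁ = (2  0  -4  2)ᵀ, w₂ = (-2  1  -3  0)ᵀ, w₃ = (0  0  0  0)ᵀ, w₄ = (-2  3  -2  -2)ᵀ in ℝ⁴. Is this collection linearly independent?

linearly dependent

One of the vectors is the zero vector, so the set is linearly dependent.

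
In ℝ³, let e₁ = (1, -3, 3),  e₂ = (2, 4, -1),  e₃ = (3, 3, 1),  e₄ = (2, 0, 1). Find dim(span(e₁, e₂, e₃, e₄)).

Row-reduce the 4×3 matrix with these as rows.
The echelon form has 3 nonzero rows, so the rank is 3.
(With 4 elements in a 3-dimensional space the rank is at most 3.)

dim = 3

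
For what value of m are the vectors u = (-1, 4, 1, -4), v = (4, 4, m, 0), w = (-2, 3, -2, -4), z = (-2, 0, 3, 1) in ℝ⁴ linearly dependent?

m = 12

The vectors are dependent exactly when the determinant of the matrix with rows u, v, w, z vanishes.
The determinant works out to 156 - 13*m.
Setting this to zero gives m = 12.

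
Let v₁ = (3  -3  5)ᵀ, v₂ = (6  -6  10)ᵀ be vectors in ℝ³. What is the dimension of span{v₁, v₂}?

Form the matrix with v₁, v₂ as columns and reduce.
The echelon form has 1 nonzero row, so the rank is 1.

1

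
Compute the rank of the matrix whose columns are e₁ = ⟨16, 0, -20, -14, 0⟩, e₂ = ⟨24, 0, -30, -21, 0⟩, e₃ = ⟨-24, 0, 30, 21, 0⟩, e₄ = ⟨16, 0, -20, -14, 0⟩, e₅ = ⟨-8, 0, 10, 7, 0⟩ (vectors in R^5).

Put the 5×5 matrix [e₁|e₂|e₃|e₄|e₅] into echelon form.
Exactly 1 pivot survives; hence the rank is 1.

1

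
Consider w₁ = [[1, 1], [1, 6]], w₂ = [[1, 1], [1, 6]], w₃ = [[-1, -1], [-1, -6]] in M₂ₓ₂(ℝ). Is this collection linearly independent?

linearly dependent

Write each element as a coordinate vector in ℝ⁴ using {E₁₁, E₁₂, E₂₁, E₂₂}.
Two of the vectors are equal, giving an immediate dependence.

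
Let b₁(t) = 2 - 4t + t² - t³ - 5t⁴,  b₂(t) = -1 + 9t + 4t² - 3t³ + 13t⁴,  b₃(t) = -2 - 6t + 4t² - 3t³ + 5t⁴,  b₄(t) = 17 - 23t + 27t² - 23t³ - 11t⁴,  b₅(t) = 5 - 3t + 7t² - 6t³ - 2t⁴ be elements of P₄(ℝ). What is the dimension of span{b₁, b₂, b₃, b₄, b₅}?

dim = 3

Represent each element by its coordinate vector in ℝ⁵.
Form the matrix with b₁, b₂, b₃, b₄, b₅ as columns and reduce.
Reduction leaves 3 leading entries, giving rank 3.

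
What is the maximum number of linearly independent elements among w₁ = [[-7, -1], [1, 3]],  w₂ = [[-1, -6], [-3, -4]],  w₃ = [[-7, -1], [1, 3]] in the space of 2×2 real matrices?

2

Use coordinates relative to {E₁₁, E₁₂, E₂₁, E₂₂}.
Apply Gaussian elimination to the matrix whose rows are w₁, w₂, w₃.
Exactly 2 pivots survive; hence the rank is 2.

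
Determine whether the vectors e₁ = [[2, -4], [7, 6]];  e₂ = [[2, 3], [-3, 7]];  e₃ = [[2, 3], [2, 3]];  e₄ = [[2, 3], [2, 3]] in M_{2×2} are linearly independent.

Take coordinates with respect to the standard basis {E₁₁, E₁₂, E₂₁, E₂₂}.
Two of the vectors are equal, giving an immediate dependence.

linearly dependent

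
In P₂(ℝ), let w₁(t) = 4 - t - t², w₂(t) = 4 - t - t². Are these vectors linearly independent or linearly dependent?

linearly dependent

Take coordinates with respect to the standard basis {1, t, t²}.
Two of the vectors are equal, giving an immediate dependence.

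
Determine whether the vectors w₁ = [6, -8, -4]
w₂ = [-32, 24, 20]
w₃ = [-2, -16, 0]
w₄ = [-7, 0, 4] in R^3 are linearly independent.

There are 4 vectors in a 3-dimensional space, so they cannot be linearly independent.

linearly dependent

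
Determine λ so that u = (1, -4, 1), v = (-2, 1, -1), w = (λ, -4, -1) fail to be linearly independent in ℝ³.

λ = -11/3

Place the vectors as rows of a 3×3 matrix; dependence ⇔ determinant zero.
Expanding, det = 3*λ + 11.
This vanishes exactly when λ = -11/3.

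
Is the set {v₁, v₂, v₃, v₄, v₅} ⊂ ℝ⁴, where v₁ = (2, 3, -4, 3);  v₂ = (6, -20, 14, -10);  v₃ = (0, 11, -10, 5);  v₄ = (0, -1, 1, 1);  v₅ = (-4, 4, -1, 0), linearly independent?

There are 5 vectors in a 4-dimensional space, so they cannot be linearly independent.

linearly dependent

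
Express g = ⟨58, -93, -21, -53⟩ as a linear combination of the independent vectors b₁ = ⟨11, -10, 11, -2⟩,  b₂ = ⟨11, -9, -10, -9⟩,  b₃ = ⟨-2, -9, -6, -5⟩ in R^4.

g = 3b₁ + 3b₂ + 4b₃

Solve the system with b₁, b₂, b₃ as columns and g as the right-hand side.
Back-substitution yields (a₁, a₂, a₃) = (3, 3, 4).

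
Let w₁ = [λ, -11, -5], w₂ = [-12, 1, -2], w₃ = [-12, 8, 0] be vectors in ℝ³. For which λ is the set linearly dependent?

The set is linearly dependent precisely when det[w₁; w₂; w₃] = 0.
Expanding, det = 16*λ + 156.
This vanishes exactly when λ = -39/4.

λ = -39/4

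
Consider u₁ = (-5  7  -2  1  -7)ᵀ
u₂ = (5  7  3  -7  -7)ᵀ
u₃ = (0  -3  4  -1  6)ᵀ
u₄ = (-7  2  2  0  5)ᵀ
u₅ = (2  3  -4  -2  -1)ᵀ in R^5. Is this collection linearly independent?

The matrix [u₁|u₂|u₃|u₄|u₅] has determinant 1270.
A nonzero determinant means the columns are linearly independent.

linearly independent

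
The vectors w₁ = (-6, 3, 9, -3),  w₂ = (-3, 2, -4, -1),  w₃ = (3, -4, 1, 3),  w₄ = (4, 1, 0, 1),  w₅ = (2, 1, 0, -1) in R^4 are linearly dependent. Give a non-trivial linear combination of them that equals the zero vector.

w₁ + 3w₂ + 3w₃ + 3w₅ = 0

Set up α₁w₁ + … + α₅w₅ = 0 and solve the homogeneous system.
The free variable yields coefficients (1, 3, 3, 0, 3) (any nonzero multiple also works).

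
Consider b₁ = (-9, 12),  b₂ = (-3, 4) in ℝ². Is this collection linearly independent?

Row-reduce the matrix whose columns are b₁, b₂.
The reduction yields 1 nonzero row, so the rank is 1.
Since rank 1 < 2, the set is linearly dependent.
Indeed b₁ - 3b₂ = 0.

linearly dependent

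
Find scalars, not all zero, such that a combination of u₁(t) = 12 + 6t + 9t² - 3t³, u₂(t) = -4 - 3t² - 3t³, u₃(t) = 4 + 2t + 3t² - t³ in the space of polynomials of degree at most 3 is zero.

u₁ - 3u₃ = 0

Pass to coordinate vectors relative to the basis {1, t, …, t³}.
Set up α₁u₁ + … + α₃u₃ = 0 and solve the homogeneous system.
The free variable yields coefficients (1, 0, -3) (any nonzero multiple also works).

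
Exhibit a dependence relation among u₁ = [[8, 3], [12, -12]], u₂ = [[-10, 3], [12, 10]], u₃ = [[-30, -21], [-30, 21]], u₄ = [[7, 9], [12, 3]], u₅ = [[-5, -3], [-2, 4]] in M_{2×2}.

u₁ + u₃ + u₄ - 3u₅ = 0

Pass to coordinate vectors relative to the basis {E₁₁, E₁₂, E₂₁, E₂₂}.
Row-reduce the matrix with u₁, u₂, u₃, u₄, u₅ as columns; the null space gives the coefficients.
One solution (up to scaling) is (1, 0, 1, 1, -3).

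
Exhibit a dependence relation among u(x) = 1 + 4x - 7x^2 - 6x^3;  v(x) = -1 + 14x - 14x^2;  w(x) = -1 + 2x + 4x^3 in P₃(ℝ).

2u - v + 3w = 0

Write each element as a vector in ℝ⁴ using {1, x, …, x^3}.
Set up α₁u + … + α₃w = 0 and solve the homogeneous system.
The free variable yields coefficients (2, -1, 3) (any nonzero multiple also works).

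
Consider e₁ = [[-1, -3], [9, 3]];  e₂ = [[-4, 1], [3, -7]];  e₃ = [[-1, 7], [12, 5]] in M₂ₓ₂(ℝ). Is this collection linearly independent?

Write each element as a coordinate vector in ℝ⁴ using {E₁₁, E₁₂, E₂₁, E₂₂}.
Place the vectors as rows of a 3×4 matrix and reduce to echelon form.
The reduction yields 3 nonzero rows, so the rank is 3.
Since rank = 3 (the number of vectors), the set is linearly independent.

linearly independent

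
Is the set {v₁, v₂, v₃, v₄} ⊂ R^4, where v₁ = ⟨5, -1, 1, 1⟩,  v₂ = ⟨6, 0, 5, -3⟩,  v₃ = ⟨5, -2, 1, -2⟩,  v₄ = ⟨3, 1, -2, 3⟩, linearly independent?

linearly independent

Place the vectors as rows of a 4×4 matrix and reduce to echelon form.
The reduction yields 4 nonzero rows, so the rank is 4.
Since rank = 4 (the number of vectors), the set is linearly independent.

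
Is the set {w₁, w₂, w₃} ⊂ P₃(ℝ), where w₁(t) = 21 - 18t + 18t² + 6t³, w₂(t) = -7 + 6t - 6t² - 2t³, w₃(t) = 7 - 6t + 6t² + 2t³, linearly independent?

linearly dependent

Take coordinates with respect to the standard basis {1, t, …, t³}.
Place the vectors as rows of a 3×4 matrix and reduce to echelon form.
The reduction yields 1 nonzero row, so the rank is 1.
Since rank 1 < 3, the set is linearly dependent.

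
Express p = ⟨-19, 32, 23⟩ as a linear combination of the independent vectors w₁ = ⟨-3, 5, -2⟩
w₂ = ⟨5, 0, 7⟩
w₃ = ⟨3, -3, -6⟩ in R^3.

p = 4w₁ + w₂ - 4w₃

Set up the augmented matrix [w₁ | w₂ | w₃ | p] and row-reduce.
The system has the unique solution (a₁, a₂, a₃) = (4, 1, -4).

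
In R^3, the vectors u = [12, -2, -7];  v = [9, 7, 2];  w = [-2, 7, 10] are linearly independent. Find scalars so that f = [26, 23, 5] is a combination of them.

Solve the system with u, v, w as columns and f as the right-hand side.
Row-reducing the augmented matrix gives the unique coefficients (c₁, c₂, c₃) = (-1, 4, -1).

f = -u + 4v - w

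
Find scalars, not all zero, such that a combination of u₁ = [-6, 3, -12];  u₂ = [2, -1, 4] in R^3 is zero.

Set up α₁u₁ + α₂u₂ = 0 and solve the homogeneous system.
One solution (up to scaling) is (1, 3).

u₁ + 3u₂ = 0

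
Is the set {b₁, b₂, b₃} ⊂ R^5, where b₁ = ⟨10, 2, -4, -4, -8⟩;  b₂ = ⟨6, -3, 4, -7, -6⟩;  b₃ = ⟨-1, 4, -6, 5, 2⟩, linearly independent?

Row-reduce the matrix whose columns are b₁, b₂, b₃.
The reduction yields 2 nonzero rows, so the rank is 2.
Since rank 2 < 3, the set is linearly dependent.

linearly dependent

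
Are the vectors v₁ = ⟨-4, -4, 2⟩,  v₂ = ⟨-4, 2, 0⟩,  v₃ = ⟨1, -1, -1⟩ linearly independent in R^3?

linearly independent

The matrix [v₁|v₂|v₃] has determinant 28.
A nonzero determinant means the columns are linearly independent.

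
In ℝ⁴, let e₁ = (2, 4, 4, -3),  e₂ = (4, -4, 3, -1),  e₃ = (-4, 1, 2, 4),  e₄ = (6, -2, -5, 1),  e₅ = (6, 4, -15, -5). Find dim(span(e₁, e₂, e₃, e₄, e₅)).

Form the matrix with e₁, e₂, e₃, e₄, e₅ as columns and reduce.
The echelon form has 4 nonzero rows, so the rank is 4.
(With 5 elements in a 4-dimensional space the rank is at most 4.)

dim = 4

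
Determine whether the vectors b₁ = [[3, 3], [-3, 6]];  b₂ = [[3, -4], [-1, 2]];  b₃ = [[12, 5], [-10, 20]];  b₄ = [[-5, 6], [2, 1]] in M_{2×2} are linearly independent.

linearly dependent

Write each element as a coordinate vector in ℝ⁴ using {E₁₁, E₁₂, E₂₁, E₂₂}.
The matrix [b₁|b₂|b₃|b₄] has determinant 0.
A zero determinant means the columns are linearly dependent.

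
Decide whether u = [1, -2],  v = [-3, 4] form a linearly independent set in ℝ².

Form the 2×2 matrix with these as columns; its determinant is -2.
A nonzero determinant means the columns are linearly independent.

linearly independent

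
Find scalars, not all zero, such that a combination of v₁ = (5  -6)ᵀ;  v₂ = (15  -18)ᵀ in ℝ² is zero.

Row-reduce the matrix with v₁, v₂ as columns; the null space gives the coefficients.
The free variable yields coefficients (3, -1) (any nonzero multiple also works).

3v₁ - v₂ = 0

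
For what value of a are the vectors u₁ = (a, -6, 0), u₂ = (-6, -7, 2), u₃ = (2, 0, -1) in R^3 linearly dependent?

a = -12/7

The set is linearly dependent precisely when det[u₁; u₂; u₃] = 0.
Expanding, det = 7*a + 12.
Solving 7*a + 12 = 0 yields a = -12/7.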